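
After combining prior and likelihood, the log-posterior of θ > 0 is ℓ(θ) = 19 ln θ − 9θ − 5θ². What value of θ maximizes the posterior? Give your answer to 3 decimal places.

θ̂_MAP = 1.000

ℓ'(θ) = 19/θ − 9 − 10θ. Setting this to zero and multiplying by θ: 10θ² + 9θ − 19 = 0.
θ = (−9 + √(9² + 4·10·19)) / (2·10) = (−9 + √841) / 20 = (−9 + 29)/20 = 1.
ℓ''(θ) = −19/θ² − 10 < 0, confirming a maximum.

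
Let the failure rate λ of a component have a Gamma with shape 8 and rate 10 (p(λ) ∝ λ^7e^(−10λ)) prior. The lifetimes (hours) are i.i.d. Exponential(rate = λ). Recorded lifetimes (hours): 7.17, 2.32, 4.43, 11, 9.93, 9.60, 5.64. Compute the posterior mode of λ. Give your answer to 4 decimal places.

λ̂_MAP = 0.2330

The Exponential(rate=λ) likelihood is ∝ λ^n e^(−λΣtᵢ). Here n = 7 and Σtᵢ = 7.17 + 2.32 + 4.43 + 11 + 9.93 + 9.60 + 5.64 = 50.09.
Posterior ∝ λ^7e^(−10λ) · λ^7e^(−50.09λ) = λ^14e^(−60.09λ), i.e. Gamma(15, 60.09).
Mode = (a−1)/b = 14/60.09 ≈ 0.2330.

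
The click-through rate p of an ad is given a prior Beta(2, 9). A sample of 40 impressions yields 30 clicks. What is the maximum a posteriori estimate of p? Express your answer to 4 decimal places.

Prior: Beta(2, 9).
Data: 30 successes in 40 trials. The binomial likelihood contributes p^30(1−p)^10, so the posterior is Beta(2+30, 9+10) = Beta(32, 19).
For Beta(a, b) with a, b > 1 the mode is (a−1)/(a+b−2) = 31/49 ≈ 0.6327.

p̂_MAP = 0.6327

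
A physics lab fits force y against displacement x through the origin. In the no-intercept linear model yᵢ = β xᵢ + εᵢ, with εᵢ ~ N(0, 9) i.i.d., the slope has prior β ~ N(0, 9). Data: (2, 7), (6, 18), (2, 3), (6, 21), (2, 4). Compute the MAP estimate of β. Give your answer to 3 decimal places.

log p(β | y) = −Σ(yᵢ − βxᵢ)²/(2·9) − β²/(2·9) + const.
Setting the derivative to zero: Σxᵢ(yᵢ − βxᵢ)/9 − β/9 = 0, so β = Σxᵢyᵢ / (Σxᵢ² + σ²/τ²).
Σxᵢyᵢ = 2·7 + 6·18 + 2·3 + 6·21 + 2·4 = 262; Σxᵢ² = 84; σ²/τ² = 1.
β̂_MAP = 262 / (84 + 1) = 262/85 ≈ 3.082.

β̂_MAP = 3.082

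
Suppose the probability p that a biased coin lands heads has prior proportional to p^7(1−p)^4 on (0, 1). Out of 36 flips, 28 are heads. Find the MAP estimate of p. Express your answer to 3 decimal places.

The prior density ∝ p^7(1−p)^4 is the kernel of Beta(8, 5).
Data: 28 successes in 36 trials. The binomial likelihood contributes p^28(1−p)^8, so the posterior is Beta(8+28, 5+8) = Beta(36, 13).
For Beta(a, b) with a, b > 1 the mode is (a−1)/(a+b−2) = 35/47 ≈ 0.745.

p̂_MAP = 0.745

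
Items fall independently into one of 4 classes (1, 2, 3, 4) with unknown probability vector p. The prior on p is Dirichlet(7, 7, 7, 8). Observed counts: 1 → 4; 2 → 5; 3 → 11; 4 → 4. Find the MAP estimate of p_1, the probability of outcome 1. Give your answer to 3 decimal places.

MAP estimate: 0.204

The posterior is Dirichlet(αᵢ + nᵢ) = Dirichlet(11, 12, 18, 12).
For a Dirichlet(a₁,…,a_K) with all aᵢ > 1, the mode has j-th component (aⱼ − 1)/(Σaᵢ − K).
Here Σaᵢ = 53 and K = 4, so p_1 = (11 − 1)/(53 − 4) = 10/49 ≈ 0.204.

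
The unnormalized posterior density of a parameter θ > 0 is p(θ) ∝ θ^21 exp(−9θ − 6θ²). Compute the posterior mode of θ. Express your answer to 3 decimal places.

ℓ'(θ) = 21/θ − 9 − 12θ. Setting this to zero and multiplying by θ: 12θ² + 9θ − 21 = 0.
θ = (−9 + √(9² + 4·12·21)) / (2·12) = (−9 + √1089) / 24 = (−9 + 33)/24 = 1.
ℓ''(θ) = −21/θ² − 12 < 0, confirming a maximum.

θ̂_MAP = 1.000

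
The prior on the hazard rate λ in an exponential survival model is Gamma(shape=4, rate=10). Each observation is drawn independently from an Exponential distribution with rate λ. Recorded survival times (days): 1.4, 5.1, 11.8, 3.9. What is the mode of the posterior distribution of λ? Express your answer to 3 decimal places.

λ̂_MAP = 0.217

The Exponential(rate=λ) likelihood is ∝ λ^n e^(−λΣtᵢ). Here n = 4 and Σtᵢ = 1.4 + 5.1 + 11.8 + 3.9 = 22.2.
Posterior ∝ λ^3e^(−10λ) · λ^4e^(−22.2λ) = λ^7e^(−32.2λ), i.e. Gamma(8, 32.2).
Mode = (a−1)/b = 7/32.2 ≈ 0.217.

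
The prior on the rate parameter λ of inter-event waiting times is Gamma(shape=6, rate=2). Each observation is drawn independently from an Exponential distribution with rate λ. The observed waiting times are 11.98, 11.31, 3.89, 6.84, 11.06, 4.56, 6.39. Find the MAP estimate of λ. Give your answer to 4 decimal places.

λ̂_MAP = 0.2068

The Exponential(rate=λ) likelihood is ∝ λ^n e^(−λΣtᵢ). Here n = 7 and Σtᵢ = 11.98 + 11.31 + 3.89 + 6.84 + 11.06 + 4.56 + 6.39 = 56.03.
Posterior ∝ λ^5e^(−2λ) · λ^7e^(−56.03λ) = λ^12e^(−58.03λ), i.e. Gamma(13, 58.03).
Mode = (a−1)/b = 12/58.03 ≈ 0.2068.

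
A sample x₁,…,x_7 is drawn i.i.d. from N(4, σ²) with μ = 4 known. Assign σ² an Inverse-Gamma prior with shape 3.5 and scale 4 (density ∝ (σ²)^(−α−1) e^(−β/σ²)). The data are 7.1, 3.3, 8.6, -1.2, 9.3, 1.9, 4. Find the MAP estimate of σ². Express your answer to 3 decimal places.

σ̂²_MAP = 6.175

Sum of squared deviations about the known mean: SS = (7.1−4)² + (3.3−4)² + (8.6−4)² + (-1.2−4)² + (9.3−4)² + (1.9−4)² + (4−4)² = 90.8.
The Normal likelihood contributes (σ²)^(−n/2) exp(−SS/(2σ²)), so the posterior is Inverse-Gamma(α + n/2, β + SS/2) = Inverse-Gamma(7, 49.4).
The mode of Inverse-Gamma(a, b) is b/(a+1) = 49.4/8 ≈ 6.175.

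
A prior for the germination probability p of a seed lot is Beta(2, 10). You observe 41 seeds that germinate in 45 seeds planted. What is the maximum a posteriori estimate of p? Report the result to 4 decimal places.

p̂_MAP = 0.7636

Prior: Beta(2, 10).
Data: 41 successes in 45 trials. The binomial likelihood contributes p^41(1−p)^4, so the posterior is Beta(2+41, 10+4) = Beta(43, 14).
For Beta(a, b) with a, b > 1 the mode is (a−1)/(a+b−2) = 42/55 ≈ 0.7636.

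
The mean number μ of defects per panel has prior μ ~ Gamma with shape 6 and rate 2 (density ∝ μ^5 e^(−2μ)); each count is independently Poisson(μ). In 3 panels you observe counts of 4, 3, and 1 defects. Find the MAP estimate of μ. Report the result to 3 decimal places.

Σxᵢ = 4+3+1 = 8, with n = 3.
Posterior ∝ μ^5e^(−2μ) · μ^8e^(−3μ) = μ^13e^(−5μ), i.e. Gamma(shape=14, rate=5).
The mode of a Gamma(a, b) with a ≥ 1 (shape–rate) is (a−1)/b = 13/5 ≈ 2.600.

μ̂_MAP = 2.600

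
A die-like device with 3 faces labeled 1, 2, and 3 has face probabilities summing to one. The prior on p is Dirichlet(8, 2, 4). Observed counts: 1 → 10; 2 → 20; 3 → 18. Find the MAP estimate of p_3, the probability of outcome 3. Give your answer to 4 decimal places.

MAP estimate: 0.3559

The posterior is Dirichlet(αᵢ + nᵢ) = Dirichlet(18, 22, 22).
For a Dirichlet(a₁,…,a_K) with all aᵢ > 1, the mode has j-th component (aⱼ − 1)/(Σaᵢ − K).
Here Σaᵢ = 62 and K = 3, so p_3 = (22 − 1)/(62 − 3) = 21/59 ≈ 0.3559.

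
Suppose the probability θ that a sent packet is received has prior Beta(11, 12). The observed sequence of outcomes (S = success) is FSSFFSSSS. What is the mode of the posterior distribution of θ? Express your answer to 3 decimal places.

Prior: Beta(11, 12).
Data: 6 successes in 9 trials (from the sequence). The binomial likelihood contributes θ^6(1−θ)^3, so the posterior is Beta(11+6, 12+3) = Beta(17, 15).
For Beta(a, b) with a, b > 1 the mode is (a−1)/(a+b−2) = 16/30 ≈ 0.533.

θ̂_MAP = 0.533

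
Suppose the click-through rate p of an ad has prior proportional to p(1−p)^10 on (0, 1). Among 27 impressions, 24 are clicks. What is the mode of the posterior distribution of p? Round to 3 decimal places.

The prior density ∝ p(1−p)^10 is the kernel of Beta(2, 11).
Data: 24 successes in 27 trials. The binomial likelihood contributes p^24(1−p)^3, so the posterior is Beta(2+24, 11+3) = Beta(26, 14).
For Beta(a, b) with a, b > 1 the mode is (a−1)/(a+b−2) = 25/38 ≈ 0.658.

p̂_MAP = 0.658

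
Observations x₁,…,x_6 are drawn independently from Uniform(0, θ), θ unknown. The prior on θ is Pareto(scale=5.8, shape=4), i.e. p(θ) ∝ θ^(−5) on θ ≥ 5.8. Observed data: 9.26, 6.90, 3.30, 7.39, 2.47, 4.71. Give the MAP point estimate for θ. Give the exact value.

θ̂_MAP = 9.26

The Uniform(0, θ) likelihood is θ^(−n) for θ ≥ max(xᵢ), zero otherwise. Here max(xᵢ) = 9.26.
Posterior ∝ θ^(−5) · θ^(−6) = θ^(−11) on θ ≥ max(5.8, 9.26) = 9.26.
This density is strictly decreasing in θ, so the posterior mode lies at the lower boundary of the support.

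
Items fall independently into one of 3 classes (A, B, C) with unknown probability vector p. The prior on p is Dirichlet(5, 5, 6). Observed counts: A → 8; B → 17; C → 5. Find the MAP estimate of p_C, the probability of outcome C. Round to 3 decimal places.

The posterior is Dirichlet(αᵢ + nᵢ) = Dirichlet(13, 22, 11).
For a Dirichlet(a₁,…,a_K) with all aᵢ > 1, the mode has j-th component (aⱼ − 1)/(Σaᵢ − K).
Here Σaᵢ = 46 and K = 3, so p_C = (11 − 1)/(46 − 3) = 10/43 ≈ 0.233.

MAP estimate of p_C = 0.233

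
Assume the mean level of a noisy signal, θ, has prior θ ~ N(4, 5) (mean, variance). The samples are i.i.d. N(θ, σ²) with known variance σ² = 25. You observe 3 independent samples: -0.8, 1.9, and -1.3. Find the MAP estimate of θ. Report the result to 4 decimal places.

θ̂_MAP = 2.4750

n = 3; x̄ = ((-0.8) + 1.9 + (-1.3))/3 = -0.2/3 = -1/15 ≈ -0.0667.
For a Normal prior and Normal likelihood with known variance, the posterior is Normal; its mode equals its mean, the precision-weighted average.
Prior precision 1/σ₀² = 1/5 = 0.2; data precision n/σ² = 3/25 = 0.12.
θ̂ = (0.2·4 + 0.12·(-1/15)) / (0.2 + 0.12) = 0.792/0.32 = 2.4750.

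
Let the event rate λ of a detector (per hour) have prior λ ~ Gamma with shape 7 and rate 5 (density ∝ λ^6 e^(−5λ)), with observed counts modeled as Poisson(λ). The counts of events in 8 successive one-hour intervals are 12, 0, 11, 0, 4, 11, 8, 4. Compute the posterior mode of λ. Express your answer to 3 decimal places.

Σxᵢ = 12+0+11+0+4+11+8+4 = 50, with n = 8.
Posterior ∝ λ^6e^(−5λ) · λ^50e^(−8λ) = λ^56e^(−13λ), i.e. Gamma(shape=57, rate=13).
The mode of a Gamma(a, b) with a ≥ 1 (shape–rate) is (a−1)/b = 56/13 ≈ 4.308.

λ̂_MAP = 4.308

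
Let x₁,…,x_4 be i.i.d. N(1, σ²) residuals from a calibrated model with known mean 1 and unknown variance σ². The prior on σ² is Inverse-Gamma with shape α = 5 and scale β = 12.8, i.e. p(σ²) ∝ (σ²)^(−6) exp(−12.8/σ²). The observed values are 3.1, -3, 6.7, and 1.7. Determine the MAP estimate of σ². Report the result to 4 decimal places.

σ̂²_MAP = 4.9369

Sum of squared deviations about the known mean: SS = (3.1−1)² + (-3−1)² + (6.7−1)² + (1.7−1)² = 53.39.
The Normal likelihood contributes (σ²)^(−n/2) exp(−SS/(2σ²)), so the posterior is Inverse-Gamma(α + n/2, β + SS/2) = Inverse-Gamma(7, 39.495).
The mode of Inverse-Gamma(a, b) is b/(a+1) = 39.495/8 ≈ 4.9369.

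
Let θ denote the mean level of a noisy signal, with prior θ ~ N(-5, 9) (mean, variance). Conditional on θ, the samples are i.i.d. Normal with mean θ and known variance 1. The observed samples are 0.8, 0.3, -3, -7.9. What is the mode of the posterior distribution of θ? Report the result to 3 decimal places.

θ̂_MAP = -2.519

n = 4; x̄ = (0.8 + 0.3 + (-3) + (-7.9))/4 = -9.8/4 = -2.45.
For a Normal prior and Normal likelihood with known variance, the posterior is Normal; its mode equals its mean, the precision-weighted average.
Prior precision 1/σ₀² = 1/9; data precision n/σ² = 4/1 = 4.
θ̂ = ((1/9)·(-5) + 4·(-2.45)) / (1/9 + 4) = (-466/45)/(37/9) = -466/185 ≈ -2.519.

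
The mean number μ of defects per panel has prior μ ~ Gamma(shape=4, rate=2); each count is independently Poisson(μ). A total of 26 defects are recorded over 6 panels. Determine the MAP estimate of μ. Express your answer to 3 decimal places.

μ̂_MAP = 3.625

Σxᵢ = 26, n = 6.
Posterior ∝ μ^3e^(−2μ) · μ^26e^(−6μ) = μ^29e^(−8μ), i.e. Gamma(shape=30, rate=8).
The mode of a Gamma(a, b) with a ≥ 1 (shape–rate) is (a−1)/b = 29/8 ≈ 3.625.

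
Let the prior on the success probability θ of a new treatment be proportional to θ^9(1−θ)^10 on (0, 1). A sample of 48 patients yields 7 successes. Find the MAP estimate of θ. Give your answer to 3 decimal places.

θ̂_MAP = 0.239

The prior density ∝ θ^9(1−θ)^10 is the kernel of Beta(10, 11).
Data: 7 successes in 48 trials. The binomial likelihood contributes θ^7(1−θ)^41, so the posterior is Beta(10+7, 11+41) = Beta(17, 52).
For Beta(a, b) with a, b > 1 the mode is (a−1)/(a+b−2) = 16/67 ≈ 0.239.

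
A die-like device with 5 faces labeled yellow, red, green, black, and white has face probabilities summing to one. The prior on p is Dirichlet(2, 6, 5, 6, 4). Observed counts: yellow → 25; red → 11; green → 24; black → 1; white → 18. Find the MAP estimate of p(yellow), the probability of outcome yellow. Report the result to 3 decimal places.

MAP estimate of p(yellow) = 0.268

The posterior is Dirichlet(αᵢ + nᵢ) = Dirichlet(27, 17, 29, 7, 22).
For a Dirichlet(a₁,…,a_K) with all aᵢ > 1, the mode has j-th component (aⱼ − 1)/(Σaᵢ − K).
Here Σaᵢ = 102 and K = 5, so p(yellow) = (27 − 1)/(102 − 5) = 26/97 ≈ 0.268.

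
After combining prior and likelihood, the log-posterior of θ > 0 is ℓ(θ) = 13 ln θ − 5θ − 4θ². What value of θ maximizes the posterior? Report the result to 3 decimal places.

ℓ'(θ) = 13/θ − 5 − 8θ. Setting this to zero and multiplying by θ: 8θ² + 5θ − 13 = 0.
θ = (−5 + √(5² + 4·8·13)) / (2·8) = (−5 + √441) / 16 = (−5 + 21)/16 = 1.
ℓ''(θ) = −13/θ² − 8 < 0, confirming a maximum.

θ̂_MAP = 1.000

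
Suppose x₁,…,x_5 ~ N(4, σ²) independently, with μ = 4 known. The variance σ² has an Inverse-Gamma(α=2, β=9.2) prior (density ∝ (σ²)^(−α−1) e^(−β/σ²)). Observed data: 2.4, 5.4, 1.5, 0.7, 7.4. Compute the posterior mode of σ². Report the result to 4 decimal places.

Sum of squared deviations about the known mean: SS = (2.4−4)² + (5.4−4)² + (1.5−4)² + (0.7−4)² + (7.4−4)² = 33.22.
The Normal likelihood contributes (σ²)^(−n/2) exp(−SS/(2σ²)), so the posterior is Inverse-Gamma(α + n/2, β + SS/2) = Inverse-Gamma(4.5, 25.81).
The mode of Inverse-Gamma(a, b) is b/(a+1) = 25.81/5.5 ≈ 4.6927.

σ̂²_MAP = 4.6927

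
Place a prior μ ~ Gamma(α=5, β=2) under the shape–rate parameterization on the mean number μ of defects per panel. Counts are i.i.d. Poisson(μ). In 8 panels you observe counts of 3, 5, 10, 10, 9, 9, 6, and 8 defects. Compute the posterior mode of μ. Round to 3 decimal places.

Σxᵢ = 3+5+10+10+9+9+6+8 = 60, with n = 8.
Posterior ∝ μ^4e^(−2μ) · μ^60e^(−8μ) = μ^64e^(−10μ), i.e. Gamma(shape=65, rate=10).
The mode of a Gamma(a, b) with a ≥ 1 (shape–rate) is (a−1)/b = 64/10 ≈ 6.400.

μ̂_MAP = 6.400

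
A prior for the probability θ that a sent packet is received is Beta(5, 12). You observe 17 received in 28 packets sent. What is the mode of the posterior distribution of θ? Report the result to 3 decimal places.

θ̂_MAP = 0.488

Prior: Beta(5, 12).
Data: 17 successes in 28 trials. The binomial likelihood contributes θ^17(1−θ)^11, so the posterior is Beta(5+17, 12+11) = Beta(22, 23).
For Beta(a, b) with a, b > 1 the mode is (a−1)/(a+b−2) = 21/43 ≈ 0.488.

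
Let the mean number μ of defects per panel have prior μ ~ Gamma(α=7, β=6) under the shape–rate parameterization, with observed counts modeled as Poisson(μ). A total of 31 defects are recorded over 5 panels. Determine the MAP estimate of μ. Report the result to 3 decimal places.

μ̂_MAP = 3.364

Σxᵢ = 31, n = 5.
Posterior ∝ μ^6e^(−6μ) · μ^31e^(−5μ) = μ^37e^(−11μ), i.e. Gamma(shape=38, rate=11).
The mode of a Gamma(a, b) with a ≥ 1 (shape–rate) is (a−1)/b = 37/11 ≈ 3.364.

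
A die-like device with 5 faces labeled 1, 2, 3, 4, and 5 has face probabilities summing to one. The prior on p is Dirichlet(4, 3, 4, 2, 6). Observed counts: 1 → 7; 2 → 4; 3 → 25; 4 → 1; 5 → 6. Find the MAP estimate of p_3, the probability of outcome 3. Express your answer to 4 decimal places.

MAP estimate: 0.4912

The posterior is Dirichlet(αᵢ + nᵢ) = Dirichlet(11, 7, 29, 3, 12).
For a Dirichlet(a₁,…,a_K) with all aᵢ > 1, the mode has j-th component (aⱼ − 1)/(Σaᵢ − K).
Here Σaᵢ = 62 and K = 5, so p_3 = (29 − 1)/(62 − 5) = 28/57 ≈ 0.4912.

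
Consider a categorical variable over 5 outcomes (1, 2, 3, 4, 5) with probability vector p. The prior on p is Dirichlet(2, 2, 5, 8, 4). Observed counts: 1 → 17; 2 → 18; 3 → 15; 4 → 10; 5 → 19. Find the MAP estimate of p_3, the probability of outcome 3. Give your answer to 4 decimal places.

MAP estimate: 0.2000

The posterior is Dirichlet(αᵢ + nᵢ) = Dirichlet(19, 20, 20, 18, 23).
For a Dirichlet(a₁,…,a_K) with all aᵢ > 1, the mode has j-th component (aⱼ − 1)/(Σaᵢ − K).
Here Σaᵢ = 100 and K = 5, so p_3 = (20 − 1)/(100 − 5) = 19/95 ≈ 0.2000.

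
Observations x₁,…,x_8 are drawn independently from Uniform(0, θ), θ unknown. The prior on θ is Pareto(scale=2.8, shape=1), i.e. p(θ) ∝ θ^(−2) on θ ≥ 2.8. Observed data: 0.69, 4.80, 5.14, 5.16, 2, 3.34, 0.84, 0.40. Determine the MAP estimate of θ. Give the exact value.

θ̂_MAP = 5.16

The Uniform(0, θ) likelihood is θ^(−n) for θ ≥ max(xᵢ), zero otherwise. Here max(xᵢ) = 5.16.
Posterior ∝ θ^(−2) · θ^(−8) = θ^(−10) on θ ≥ max(2.8, 5.16) = 5.16.
This density is strictly decreasing in θ, so the posterior mode lies at the lower boundary of the support.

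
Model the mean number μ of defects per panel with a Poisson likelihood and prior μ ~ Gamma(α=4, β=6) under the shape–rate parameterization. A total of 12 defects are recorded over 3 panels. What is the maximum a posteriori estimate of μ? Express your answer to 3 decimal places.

μ̂_MAP = 1.667

Σxᵢ = 12, n = 3.
Posterior ∝ μ^3e^(−6μ) · μ^12e^(−3μ) = μ^15e^(−9μ), i.e. Gamma(shape=16, rate=9).
The mode of a Gamma(a, b) with a ≥ 1 (shape–rate) is (a−1)/b = 15/9 ≈ 1.667.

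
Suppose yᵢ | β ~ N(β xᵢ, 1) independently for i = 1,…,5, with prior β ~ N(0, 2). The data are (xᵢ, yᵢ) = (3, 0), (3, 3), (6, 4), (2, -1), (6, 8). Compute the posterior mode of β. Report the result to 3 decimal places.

β̂_MAP = 0.836

log p(β | y) = −Σ(yᵢ − βxᵢ)²/(2·1) − β²/(2·2) + const.
Setting the derivative to zero: Σxᵢ(yᵢ − βxᵢ)/1 − β/2 = 0, so β = Σxᵢyᵢ / (Σxᵢ² + σ²/τ²).
Σxᵢyᵢ = 3·0 + 3·3 + 6·4 + 2·(-1) + 6·8 = 79; Σxᵢ² = 94; σ²/τ² = 0.5.
β̂_MAP = 79 / (94 + 0.5) = 79/94.5 ≈ 0.836.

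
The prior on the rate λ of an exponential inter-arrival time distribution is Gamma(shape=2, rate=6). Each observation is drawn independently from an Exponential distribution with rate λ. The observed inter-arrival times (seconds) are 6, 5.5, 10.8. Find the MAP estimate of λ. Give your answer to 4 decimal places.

λ̂_MAP = 0.1413

The Exponential(rate=λ) likelihood is ∝ λ^n e^(−λΣtᵢ). Here n = 3 and Σtᵢ = 6 + 5.5 + 10.8 = 22.3.
Posterior ∝ λe^(−6λ) · λ^3e^(−22.3λ) = λ^4e^(−28.3λ), i.e. Gamma(5, 28.3).
Mode = (a−1)/b = 4/28.3 ≈ 0.1413.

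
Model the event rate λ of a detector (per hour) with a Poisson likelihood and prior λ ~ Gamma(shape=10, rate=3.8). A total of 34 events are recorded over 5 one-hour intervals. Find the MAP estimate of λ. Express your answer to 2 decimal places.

Σxᵢ = 34, n = 5.
Posterior ∝ λ^9e^(−3.8λ) · λ^34e^(−5λ) = λ^43e^(−8.8λ), i.e. Gamma(shape=44, rate=8.8).
The mode of a Gamma(a, b) with a ≥ 1 (shape–rate) is (a−1)/b = 43/8.8 ≈ 4.89.

λ̂_MAP = 4.89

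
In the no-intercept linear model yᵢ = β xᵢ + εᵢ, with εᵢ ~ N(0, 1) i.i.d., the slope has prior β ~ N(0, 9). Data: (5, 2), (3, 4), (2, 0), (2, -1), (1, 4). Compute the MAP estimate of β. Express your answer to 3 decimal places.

log p(β | y) = −Σ(yᵢ − βxᵢ)²/(2·1) − β²/(2·9) + const.
Setting the derivative to zero: Σxᵢ(yᵢ − βxᵢ)/1 − β/9 = 0, so β = Σxᵢyᵢ / (Σxᵢ² + σ²/τ²).
Σxᵢyᵢ = 5·2 + 3·4 + 2·0 + 2·(-1) + 1·4 = 24; Σxᵢ² = 43; σ²/τ² = 1/9.
β̂_MAP = 24 / (43 + 1/9) = 24/(388/9) = 54/97 ≈ 0.557.

β̂_MAP = 0.557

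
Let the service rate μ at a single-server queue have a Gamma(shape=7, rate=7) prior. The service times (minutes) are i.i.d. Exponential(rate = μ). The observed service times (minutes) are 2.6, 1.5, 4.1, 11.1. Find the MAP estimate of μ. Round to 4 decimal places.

μ̂_MAP = 0.3802

The Exponential(rate=μ) likelihood is ∝ μ^n e^(−μΣtᵢ). Here n = 4 and Σtᵢ = 2.6 + 1.5 + 4.1 + 11.1 = 19.3.
Posterior ∝ μ^6e^(−7μ) · μ^4e^(−19.3μ) = μ^10e^(−26.3μ), i.e. Gamma(11, 26.3).
Mode = (a−1)/b = 10/26.3 ≈ 0.3802.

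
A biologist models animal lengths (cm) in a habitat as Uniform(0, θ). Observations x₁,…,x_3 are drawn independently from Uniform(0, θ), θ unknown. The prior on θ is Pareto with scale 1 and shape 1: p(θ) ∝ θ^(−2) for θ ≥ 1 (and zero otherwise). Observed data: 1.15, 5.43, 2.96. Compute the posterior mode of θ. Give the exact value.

θ̂_MAP = 5.43

The Uniform(0, θ) likelihood is θ^(−n) for θ ≥ max(xᵢ), zero otherwise. Here max(xᵢ) = 5.43.
Posterior ∝ θ^(−2) · θ^(−3) = θ^(−5) on θ ≥ max(1, 5.43) = 5.43.
This density is strictly decreasing in θ, so the posterior mode lies at the lower boundary of the support.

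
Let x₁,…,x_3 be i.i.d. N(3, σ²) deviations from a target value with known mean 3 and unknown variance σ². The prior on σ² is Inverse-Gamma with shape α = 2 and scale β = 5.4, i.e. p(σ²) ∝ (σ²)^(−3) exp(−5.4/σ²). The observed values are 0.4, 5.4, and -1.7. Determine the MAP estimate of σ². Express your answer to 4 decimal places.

σ̂²_MAP = 5.0456

Sum of squared deviations about the known mean: SS = (0.4−3)² + (5.4−3)² + (-1.7−3)² = 34.61.
The Normal likelihood contributes (σ²)^(−n/2) exp(−SS/(2σ²)), so the posterior is Inverse-Gamma(α + n/2, β + SS/2) = Inverse-Gamma(3.5, 22.705).
The mode of Inverse-Gamma(a, b) is b/(a+1) = 22.705/4.5 ≈ 5.0456.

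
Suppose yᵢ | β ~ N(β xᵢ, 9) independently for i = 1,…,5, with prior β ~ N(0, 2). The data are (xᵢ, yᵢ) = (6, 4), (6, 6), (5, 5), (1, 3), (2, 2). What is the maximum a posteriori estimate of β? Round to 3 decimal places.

β̂_MAP = 0.864

log p(β | y) = −Σ(yᵢ − βxᵢ)²/(2·9) − β²/(2·2) + const.
Setting the derivative to zero: Σxᵢ(yᵢ − βxᵢ)/9 − β/2 = 0, so β = Σxᵢyᵢ / (Σxᵢ² + σ²/τ²).
Σxᵢyᵢ = 6·4 + 6·6 + 5·5 + 1·3 + 2·2 = 92; Σxᵢ² = 102; σ²/τ² = 4.5.
β̂_MAP = 92 / (102 + 4.5) = 92/106.5 ≈ 0.864.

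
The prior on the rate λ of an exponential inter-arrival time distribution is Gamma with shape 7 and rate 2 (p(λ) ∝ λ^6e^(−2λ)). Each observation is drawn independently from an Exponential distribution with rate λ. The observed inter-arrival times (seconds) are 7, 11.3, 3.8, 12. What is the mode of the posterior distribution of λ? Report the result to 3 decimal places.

The Exponential(rate=λ) likelihood is ∝ λ^n e^(−λΣtᵢ). Here n = 4 and Σtᵢ = 7 + 11.3 + 3.8 + 12 = 34.1.
Posterior ∝ λ^6e^(−2λ) · λ^4e^(−34.1λ) = λ^10e^(−36.1λ), i.e. Gamma(11, 36.1).
Mode = (a−1)/b = 10/36.1 ≈ 0.277.

λ̂_MAP = 0.277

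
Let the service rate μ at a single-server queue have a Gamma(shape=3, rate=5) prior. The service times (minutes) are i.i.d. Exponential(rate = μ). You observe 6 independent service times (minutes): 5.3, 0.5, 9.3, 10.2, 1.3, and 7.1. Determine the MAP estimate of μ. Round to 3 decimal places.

The Exponential(rate=μ) likelihood is ∝ μ^n e^(−μΣtᵢ). Here n = 6 and Σtᵢ = 5.3 + 0.5 + 9.3 + 10.2 + 1.3 + 7.1 = 33.7.
Posterior ∝ μ^2e^(−5μ) · μ^6e^(−33.7μ) = μ^8e^(−38.7μ), i.e. Gamma(9, 38.7).
Mode = (a−1)/b = 8/38.7 ≈ 0.207.

μ̂_MAP = 0.207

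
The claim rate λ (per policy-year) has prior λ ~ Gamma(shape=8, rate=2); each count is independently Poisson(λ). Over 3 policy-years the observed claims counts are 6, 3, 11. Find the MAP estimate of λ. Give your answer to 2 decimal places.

Σxᵢ = 6+3+11 = 20, with n = 3.
Posterior ∝ λ^7e^(−2λ) · λ^20e^(−3λ) = λ^27e^(−5λ), i.e. Gamma(shape=28, rate=5).
The mode of a Gamma(a, b) with a ≥ 1 (shape–rate) is (a−1)/b = 27/5 ≈ 5.40.

λ̂_MAP = 5.40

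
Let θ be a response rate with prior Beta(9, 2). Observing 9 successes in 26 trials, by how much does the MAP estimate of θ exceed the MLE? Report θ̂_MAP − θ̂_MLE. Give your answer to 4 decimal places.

Posterior is Beta(18, 19); MAP = (18−1)/(37−2) = 17/35 ≈ 0.48571.
MLE ignores the prior: θ̂_MLE = k/n = 9/26 ≈ 0.34615.
Difference = 17/35 − 9/26 = 127/910 ≈ 0.1396.

MAP − MLE = 0.1396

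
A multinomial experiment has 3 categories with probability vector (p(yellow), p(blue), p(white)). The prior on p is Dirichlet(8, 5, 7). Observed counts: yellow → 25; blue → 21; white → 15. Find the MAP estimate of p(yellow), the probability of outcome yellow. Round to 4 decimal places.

The posterior is Dirichlet(αᵢ + nᵢ) = Dirichlet(33, 26, 22).
For a Dirichlet(a₁,…,a_K) with all aᵢ > 1, the mode has j-th component (aⱼ − 1)/(Σaᵢ − K).
Here Σaᵢ = 81 and K = 3, so p(yellow) = (33 − 1)/(81 − 3) = 32/78 ≈ 0.4103.

MAP estimate of p(yellow) = 0.4103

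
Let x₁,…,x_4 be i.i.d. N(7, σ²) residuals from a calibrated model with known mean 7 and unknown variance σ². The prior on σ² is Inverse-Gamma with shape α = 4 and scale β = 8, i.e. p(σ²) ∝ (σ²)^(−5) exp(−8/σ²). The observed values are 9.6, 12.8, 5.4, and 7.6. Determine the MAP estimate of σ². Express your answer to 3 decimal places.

Sum of squared deviations about the known mean: SS = (9.6−7)² + (12.8−7)² + (5.4−7)² + (7.6−7)² = 43.32.
The Normal likelihood contributes (σ²)^(−n/2) exp(−SS/(2σ²)), so the posterior is Inverse-Gamma(α + n/2, β + SS/2) = Inverse-Gamma(6, 29.66).
The mode of Inverse-Gamma(a, b) is b/(a+1) = 29.66/7 ≈ 4.237.

σ̂²_MAP = 4.237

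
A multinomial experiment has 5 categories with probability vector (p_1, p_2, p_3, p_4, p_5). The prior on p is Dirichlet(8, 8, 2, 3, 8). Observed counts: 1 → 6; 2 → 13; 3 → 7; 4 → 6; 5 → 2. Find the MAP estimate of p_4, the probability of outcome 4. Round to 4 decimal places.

MAP estimate: 0.1379

The posterior is Dirichlet(αᵢ + nᵢ) = Dirichlet(14, 21, 9, 9, 10).
For a Dirichlet(a₁,…,a_K) with all aᵢ > 1, the mode has j-th component (aⱼ − 1)/(Σaᵢ − K).
Here Σaᵢ = 63 and K = 5, so p_4 = (9 − 1)/(63 − 5) = 8/58 ≈ 0.1379.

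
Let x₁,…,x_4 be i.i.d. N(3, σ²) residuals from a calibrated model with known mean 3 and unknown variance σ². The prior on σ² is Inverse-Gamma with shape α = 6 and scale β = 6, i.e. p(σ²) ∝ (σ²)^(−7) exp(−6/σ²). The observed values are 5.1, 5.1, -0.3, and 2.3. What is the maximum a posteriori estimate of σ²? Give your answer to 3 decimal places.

σ̂²_MAP = 1.789

Sum of squared deviations about the known mean: SS = (5.1−3)² + (5.1−3)² + (-0.3−3)² + (2.3−3)² = 20.2.
The Normal likelihood contributes (σ²)^(−n/2) exp(−SS/(2σ²)), so the posterior is Inverse-Gamma(α + n/2, β + SS/2) = Inverse-Gamma(8, 16.1).
The mode of Inverse-Gamma(a, b) is b/(a+1) = 16.1/9 ≈ 1.789.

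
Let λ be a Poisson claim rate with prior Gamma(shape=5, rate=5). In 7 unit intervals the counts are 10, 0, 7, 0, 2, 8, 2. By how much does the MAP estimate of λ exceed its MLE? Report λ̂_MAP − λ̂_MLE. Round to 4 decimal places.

Σxᵢ = 29. Posterior is Gamma(34, 12); MAP = (34−1)/12 = 33/12 ≈ 2.75000.
MLE = x̄ = 29/7 ≈ 4.14286.
Difference = 33/12 − 29/7 = -39/28 ≈ -1.3929.

MAP − MLE = -1.3929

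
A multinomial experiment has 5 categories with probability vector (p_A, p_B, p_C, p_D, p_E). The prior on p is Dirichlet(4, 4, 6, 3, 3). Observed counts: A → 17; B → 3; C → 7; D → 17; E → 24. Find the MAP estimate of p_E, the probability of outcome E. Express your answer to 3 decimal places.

The posterior is Dirichlet(αᵢ + nᵢ) = Dirichlet(21, 7, 13, 20, 27).
For a Dirichlet(a₁,…,a_K) with all aᵢ > 1, the mode has j-th component (aⱼ − 1)/(Σaᵢ − K).
Here Σaᵢ = 88 and K = 5, so p_E = (27 − 1)/(88 − 5) = 26/83 ≈ 0.313.

MAP estimate of p_E = 0.313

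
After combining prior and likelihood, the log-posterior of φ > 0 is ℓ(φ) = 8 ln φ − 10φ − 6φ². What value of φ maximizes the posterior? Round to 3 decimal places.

φ̂_MAP = 0.500

ℓ'(φ) = 8/φ − 10 − 12φ. Setting this to zero and multiplying by φ: 12φ² + 10φ − 8 = 0.
φ = (−10 + √(10² + 4·12·8)) / (2·12) = (−10 + √484) / 24 = (−10 + 22)/24 = 1/2.
ℓ''(φ) = −8/φ² − 12 < 0, confirming a maximum.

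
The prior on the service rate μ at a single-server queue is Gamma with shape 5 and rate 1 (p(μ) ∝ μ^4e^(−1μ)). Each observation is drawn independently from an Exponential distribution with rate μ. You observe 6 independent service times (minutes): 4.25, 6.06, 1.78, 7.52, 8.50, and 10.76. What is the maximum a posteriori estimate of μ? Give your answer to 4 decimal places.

The Exponential(rate=μ) likelihood is ∝ μ^n e^(−μΣtᵢ). Here n = 6 and Σtᵢ = 4.25 + 6.06 + 1.78 + 7.52 + 8.50 + 10.76 = 38.87.
Posterior ∝ μ^4e^(−1μ) · μ^6e^(−38.87μ) = μ^10e^(−39.87μ), i.e. Gamma(11, 39.87).
Mode = (a−1)/b = 10/39.87 ≈ 0.2508.

μ̂_MAP = 0.2508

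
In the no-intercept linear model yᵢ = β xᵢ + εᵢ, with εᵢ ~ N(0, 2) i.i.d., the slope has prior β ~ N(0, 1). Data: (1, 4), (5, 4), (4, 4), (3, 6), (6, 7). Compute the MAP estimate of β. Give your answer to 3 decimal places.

β̂_MAP = 1.124

log p(β | y) = −Σ(yᵢ − βxᵢ)²/(2·2) − β²/(2·1) + const.
Setting the derivative to zero: Σxᵢ(yᵢ − βxᵢ)/2 − β/1 = 0, so β = Σxᵢyᵢ / (Σxᵢ² + σ²/τ²).
Σxᵢyᵢ = 1·4 + 5·4 + 4·4 + 3·6 + 6·7 = 100; Σxᵢ² = 87; σ²/τ² = 2.
β̂_MAP = 100 / (87 + 2) = 100/89 ≈ 1.124.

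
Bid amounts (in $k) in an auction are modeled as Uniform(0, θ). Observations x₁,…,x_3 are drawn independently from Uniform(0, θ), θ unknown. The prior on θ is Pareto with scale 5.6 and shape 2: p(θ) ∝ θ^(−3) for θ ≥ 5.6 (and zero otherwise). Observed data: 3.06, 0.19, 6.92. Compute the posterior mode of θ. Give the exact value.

θ̂_MAP = 6.92

The Uniform(0, θ) likelihood is θ^(−n) for θ ≥ max(xᵢ), zero otherwise. Here max(xᵢ) = 6.92.
Posterior ∝ θ^(−3) · θ^(−3) = θ^(−6) on θ ≥ max(5.6, 6.92) = 6.92.
This density is strictly decreasing in θ, so the posterior mode lies at the lower boundary of the support.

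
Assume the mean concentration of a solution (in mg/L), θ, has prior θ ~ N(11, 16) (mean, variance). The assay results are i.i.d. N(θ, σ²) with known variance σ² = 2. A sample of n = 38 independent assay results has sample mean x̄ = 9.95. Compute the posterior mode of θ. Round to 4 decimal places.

θ̂_MAP = 9.9534

n = 38, x̄ = 9.95.
For a Normal prior and Normal likelihood with known variance, the posterior is Normal; its mode equals its mean, the precision-weighted average.
Prior precision 1/σ₀² = 1/16 = 0.0625; data precision n/σ² = 38/2 = 19.
θ̂ = (0.0625·11 + 19·9.95) / (0.0625 + 19) = 189.7375/19.0625 = 15179/1525 ≈ 9.9534.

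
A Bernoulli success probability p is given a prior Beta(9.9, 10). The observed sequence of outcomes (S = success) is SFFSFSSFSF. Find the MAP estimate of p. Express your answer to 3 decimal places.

p̂_MAP = 0.498

Prior: Beta(9.9, 10).
Data: 5 successes in 10 trials (from the sequence). The binomial likelihood contributes p^5(1−p)^5, so the posterior is Beta(9.9+5, 10+5) = Beta(14.9, 15).
For Beta(a, b) with a, b > 1 the mode is (a−1)/(a+b−2) = 13.9/27.9 ≈ 0.498.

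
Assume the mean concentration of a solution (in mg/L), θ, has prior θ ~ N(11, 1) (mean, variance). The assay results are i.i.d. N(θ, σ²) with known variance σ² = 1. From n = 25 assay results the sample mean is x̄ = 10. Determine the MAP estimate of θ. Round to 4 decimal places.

θ̂_MAP = 10.0385

n = 25, x̄ = 10.
For a Normal prior and Normal likelihood with known variance, the posterior is Normal; its mode equals its mean, the precision-weighted average.
Prior precision 1/σ₀² = 1/1 = 1; data precision n/σ² = 25/1 = 25.
θ̂ = (1·11 + 25·10) / (1 + 25) = 261/26 ≈ 10.0385.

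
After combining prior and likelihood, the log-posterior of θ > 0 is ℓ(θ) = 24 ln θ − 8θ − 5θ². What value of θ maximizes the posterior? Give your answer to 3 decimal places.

θ̂_MAP = 1.200

ℓ'(θ) = 24/θ − 8 − 10θ. Setting this to zero and multiplying by θ: 10θ² + 8θ − 24 = 0.
θ = (−8 + √(8² + 4·10·24)) / (2·10) = (−8 + √1024) / 20 = (−8 + 32)/20 = 6/5.
ℓ''(θ) = −24/θ² − 10 < 0, confirming a maximum.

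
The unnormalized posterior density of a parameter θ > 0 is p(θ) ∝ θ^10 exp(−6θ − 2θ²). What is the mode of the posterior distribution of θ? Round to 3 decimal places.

θ̂_MAP = 1.000

ℓ'(θ) = 10/θ − 6 − 4θ. Setting this to zero and multiplying by θ: 4θ² + 6θ − 10 = 0.
θ = (−6 + √(6² + 4·4·10)) / (2·4) = (−6 + √196) / 8 = (−6 + 14)/8 = 1.
ℓ''(θ) = −10/θ² − 4 < 0, confirming a maximum.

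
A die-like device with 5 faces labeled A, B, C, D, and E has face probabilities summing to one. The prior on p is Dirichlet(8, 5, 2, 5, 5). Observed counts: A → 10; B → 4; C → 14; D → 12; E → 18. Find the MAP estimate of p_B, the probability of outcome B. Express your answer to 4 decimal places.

MAP estimate of p_B = 0.1026

The posterior is Dirichlet(αᵢ + nᵢ) = Dirichlet(18, 9, 16, 17, 23).
For a Dirichlet(a₁,…,a_K) with all aᵢ > 1, the mode has j-th component (aⱼ − 1)/(Σaᵢ − K).
Here Σaᵢ = 83 and K = 5, so p_B = (9 − 1)/(83 − 5) = 8/78 ≈ 0.1026.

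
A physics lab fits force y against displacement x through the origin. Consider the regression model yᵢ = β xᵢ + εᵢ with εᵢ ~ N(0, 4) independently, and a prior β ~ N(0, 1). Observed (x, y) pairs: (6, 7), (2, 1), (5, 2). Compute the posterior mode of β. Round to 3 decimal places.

β̂_MAP = 0.783

log p(β | y) = −Σ(yᵢ − βxᵢ)²/(2·4) − β²/(2·1) + const.
Setting the derivative to zero: Σxᵢ(yᵢ − βxᵢ)/4 − β/1 = 0, so β = Σxᵢyᵢ / (Σxᵢ² + σ²/τ²).
Σxᵢyᵢ = 6·7 + 2·1 + 5·2 = 54; Σxᵢ² = 65; σ²/τ² = 4.
β̂_MAP = 54 / (65 + 4) = 54/69 ≈ 0.783.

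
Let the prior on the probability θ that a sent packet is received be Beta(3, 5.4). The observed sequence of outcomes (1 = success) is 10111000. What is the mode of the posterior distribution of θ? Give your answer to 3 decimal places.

θ̂_MAP = 0.417

Prior: Beta(3, 5.4).
Data: 4 successes in 8 trials (from the sequence). The binomial likelihood contributes θ^4(1−θ)^4, so the posterior is Beta(3+4, 5.4+4) = Beta(7, 9.4).
For Beta(a, b) with a, b > 1 the mode is (a−1)/(a+b−2) = 6/14.4 ≈ 0.417.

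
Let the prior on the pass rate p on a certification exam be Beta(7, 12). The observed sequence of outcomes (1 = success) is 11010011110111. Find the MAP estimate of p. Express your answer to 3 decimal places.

Prior: Beta(7, 12).
Data: 10 successes in 14 trials (from the sequence). The binomial likelihood contributes p^10(1−p)^4, so the posterior is Beta(7+10, 12+4) = Beta(17, 16).
For Beta(a, b) with a, b > 1 the mode is (a−1)/(a+b−2) = 16/31 ≈ 0.516.

p̂_MAP = 0.516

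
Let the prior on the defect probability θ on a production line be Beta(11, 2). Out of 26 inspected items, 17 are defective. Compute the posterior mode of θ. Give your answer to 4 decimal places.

θ̂_MAP = 0.7297

Prior: Beta(11, 2).
Data: 17 successes in 26 trials. The binomial likelihood contributes θ^17(1−θ)^9, so the posterior is Beta(11+17, 2+9) = Beta(28, 11).
For Beta(a, b) with a, b > 1 the mode is (a−1)/(a+b−2) = 27/37 ≈ 0.7297.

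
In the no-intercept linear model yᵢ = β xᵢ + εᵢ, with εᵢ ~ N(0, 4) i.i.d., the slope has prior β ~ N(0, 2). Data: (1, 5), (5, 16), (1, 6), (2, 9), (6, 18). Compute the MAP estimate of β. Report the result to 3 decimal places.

log p(β | y) = −Σ(yᵢ − βxᵢ)²/(2·4) − β²/(2·2) + const.
Setting the derivative to zero: Σxᵢ(yᵢ − βxᵢ)/4 − β/2 = 0, so β = Σxᵢyᵢ / (Σxᵢ² + σ²/τ²).
Σxᵢyᵢ = 1·5 + 5·16 + 1·6 + 2·9 + 6·18 = 217; Σxᵢ² = 67; σ²/τ² = 2.
β̂_MAP = 217 / (67 + 2) = 217/69 ≈ 3.145.

β̂_MAP = 3.145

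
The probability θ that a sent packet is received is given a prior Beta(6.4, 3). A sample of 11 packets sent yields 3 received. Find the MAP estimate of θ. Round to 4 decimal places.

θ̂_MAP = 0.4565

Prior: Beta(6.4, 3).
Data: 3 successes in 11 trials. The binomial likelihood contributes θ^3(1−θ)^8, so the posterior is Beta(6.4+3, 3+8) = Beta(9.4, 11).
For Beta(a, b) with a, b > 1 the mode is (a−1)/(a+b−2) = 8.4/18.4 ≈ 0.4565.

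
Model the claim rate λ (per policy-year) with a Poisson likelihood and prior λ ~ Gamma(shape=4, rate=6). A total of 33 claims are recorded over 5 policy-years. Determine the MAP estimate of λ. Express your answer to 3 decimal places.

Σxᵢ = 33, n = 5.
Posterior ∝ λ^3e^(−6λ) · λ^33e^(−5λ) = λ^36e^(−11λ), i.e. Gamma(shape=37, rate=11).
The mode of a Gamma(a, b) with a ≥ 1 (shape–rate) is (a−1)/b = 36/11 ≈ 3.273.

λ̂_MAP = 3.273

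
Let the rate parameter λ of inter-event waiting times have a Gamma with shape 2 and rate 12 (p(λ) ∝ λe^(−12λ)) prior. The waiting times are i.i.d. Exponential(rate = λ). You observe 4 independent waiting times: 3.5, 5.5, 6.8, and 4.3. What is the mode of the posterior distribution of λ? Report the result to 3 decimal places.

The Exponential(rate=λ) likelihood is ∝ λ^n e^(−λΣtᵢ). Here n = 4 and Σtᵢ = 3.5 + 5.5 + 6.8 + 4.3 = 20.1.
Posterior ∝ λe^(−12λ) · λ^4e^(−20.1λ) = λ^5e^(−32.1λ), i.e. Gamma(6, 32.1).
Mode = (a−1)/b = 5/32.1 ≈ 0.156.

λ̂_MAP = 0.156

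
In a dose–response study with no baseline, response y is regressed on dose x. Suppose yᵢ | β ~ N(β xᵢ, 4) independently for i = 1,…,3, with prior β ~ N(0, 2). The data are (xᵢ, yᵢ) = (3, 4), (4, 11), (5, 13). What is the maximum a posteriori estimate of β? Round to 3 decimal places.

log p(β | y) = −Σ(yᵢ − βxᵢ)²/(2·4) − β²/(2·2) + const.
Setting the derivative to zero: Σxᵢ(yᵢ − βxᵢ)/4 − β/2 = 0, so β = Σxᵢyᵢ / (Σxᵢ² + σ²/τ²).
Σxᵢyᵢ = 3·4 + 4·11 + 5·13 = 121; Σxᵢ² = 50; σ²/τ² = 2.
β̂_MAP = 121 / (50 + 2) = 121/52 ≈ 2.327.

β̂_MAP = 2.327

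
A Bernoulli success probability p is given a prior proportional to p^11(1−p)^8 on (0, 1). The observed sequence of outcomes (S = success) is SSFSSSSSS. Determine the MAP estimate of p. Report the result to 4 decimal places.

The prior density ∝ p^11(1−p)^8 is the kernel of Beta(12, 9).
Data: 8 successes in 9 trials (from the sequence). The binomial likelihood contributes p^8(1−p)^1, so the posterior is Beta(12+8, 9+1) = Beta(20, 10).
For Beta(a, b) with a, b > 1 the mode is (a−1)/(a+b−2) = 19/28 ≈ 0.6786.

p̂_MAP = 0.6786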